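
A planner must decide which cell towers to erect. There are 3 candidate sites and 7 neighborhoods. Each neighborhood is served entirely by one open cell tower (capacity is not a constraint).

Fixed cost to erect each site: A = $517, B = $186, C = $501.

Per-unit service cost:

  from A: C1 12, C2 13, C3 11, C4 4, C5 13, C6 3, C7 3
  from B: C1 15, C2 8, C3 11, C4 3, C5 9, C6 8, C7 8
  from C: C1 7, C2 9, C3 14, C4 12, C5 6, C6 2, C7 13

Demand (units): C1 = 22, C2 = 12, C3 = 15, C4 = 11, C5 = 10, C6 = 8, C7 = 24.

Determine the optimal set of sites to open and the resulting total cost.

Open B only; minimum total cost 1156.

For any fixed open set, each neighborhood goes to its cheapest open site; total = fixed + service.
{B}: C1→B 15·22=330, C2→B 8·12=96, C3→B 11·15=165, C4→B 3·11=33, C5→B 9·10=90, C6→B 8·8=64, C7→B 8·24=192. Service 970; fixed 186; total 1156.
{A}: service 855 + fixed 517 = 1372
{B, C}: C1→C 7·22=154, C2→B 8·12=96, C3→B 11·15=165, C4→B 3·11=33, C5→C 6·10=60, C6→C 2·8=16, C7→B 8·24=192. Service 716; fixed 687; total 1403.
{A, B, C}: C1→C 7·22=154, C2→B 8·12=96, C3→A 11·15=165, C4→B 3·11=33, C5→C 6·10=60, C6→C 2·8=16, C7→A 3·24=72. Service 596; fixed 1204; total 1800.
No other subset beats 1156.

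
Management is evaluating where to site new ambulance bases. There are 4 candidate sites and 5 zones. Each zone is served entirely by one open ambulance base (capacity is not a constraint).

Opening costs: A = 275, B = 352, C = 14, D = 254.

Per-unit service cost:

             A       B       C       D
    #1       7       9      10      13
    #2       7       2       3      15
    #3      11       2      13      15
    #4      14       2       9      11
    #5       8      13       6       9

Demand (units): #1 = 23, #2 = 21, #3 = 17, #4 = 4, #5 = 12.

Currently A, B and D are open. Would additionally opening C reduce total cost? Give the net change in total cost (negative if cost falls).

Current service cost with {A, B, D}: 341.
Adding C: each zone re-picks its cheapest; new service cost 317, saving 24.
Extra fixed cost: 14. Net change = 14 − 24 = -10.
(Totals: 1222 → 1212.)

Yes — net change −10 (cost falls by 10).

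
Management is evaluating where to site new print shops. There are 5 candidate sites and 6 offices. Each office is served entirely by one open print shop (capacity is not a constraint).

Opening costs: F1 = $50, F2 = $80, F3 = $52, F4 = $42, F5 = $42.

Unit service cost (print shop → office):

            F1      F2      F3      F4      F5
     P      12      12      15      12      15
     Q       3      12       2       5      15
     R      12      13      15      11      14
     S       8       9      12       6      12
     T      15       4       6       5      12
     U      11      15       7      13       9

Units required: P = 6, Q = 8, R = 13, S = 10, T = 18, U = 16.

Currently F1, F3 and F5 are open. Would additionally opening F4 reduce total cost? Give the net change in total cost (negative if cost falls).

Yes — net change −9 (cost falls by 9).

Current service cost with {F1, F3, F5}: 544.
Adding F4: each office re-picks its cheapest; new service cost 493, saving 51.
Extra fixed cost: 42. Net change = 42 − 51 = -9.
(Totals: 688 → 679.)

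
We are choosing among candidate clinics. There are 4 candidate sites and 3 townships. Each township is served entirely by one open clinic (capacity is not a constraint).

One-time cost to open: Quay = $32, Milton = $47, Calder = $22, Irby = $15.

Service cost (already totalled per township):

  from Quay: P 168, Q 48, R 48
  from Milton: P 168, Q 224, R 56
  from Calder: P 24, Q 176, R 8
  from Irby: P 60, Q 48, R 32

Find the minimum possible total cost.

For any fixed open set, each township goes to its cheapest open site; total = fixed + service.
{Calder, Irby}: P→Calder 24, Q→Irby 48, R→Calder 8. Service 80; fixed 37; total 117.
{Quay, Calder}: service 80 + fixed 54 = 134
{Quay, Calder, Irby}: service 80 + fixed 69 = 149
{Quay, Milton, Calder, Irby}: service 80 + fixed 116 = 196
No other subset beats 117.

Minimum total cost: 117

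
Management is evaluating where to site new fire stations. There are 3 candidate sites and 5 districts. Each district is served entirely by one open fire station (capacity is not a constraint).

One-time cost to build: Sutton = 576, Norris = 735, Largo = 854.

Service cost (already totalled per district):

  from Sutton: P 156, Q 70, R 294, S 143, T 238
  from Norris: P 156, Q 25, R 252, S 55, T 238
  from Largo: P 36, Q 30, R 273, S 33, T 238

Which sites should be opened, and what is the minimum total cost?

Open Norris only; minimum total cost 1461.

For any fixed open set, each district goes to its cheapest open site; total = fixed + service.
{Norris}: P→Norris 156, Q→Norris 25, R→Norris 252, S→Norris 55, T→Norris 238. Service 726; fixed 735; total 1461.
{Largo}: P→Largo 36, Q→Largo 30, R→Largo 273, S→Largo 33, T→Largo 238. Service 610; fixed 854; total 1464.
{Sutton}: P→Sutton 156, Q→Sutton 70, R→Sutton 294, S→Sutton 143, T→Sutton 238. Service 901; fixed 576; total 1477.
{Sutton, Norris, Largo}: P→Largo 36, Q→Norris 25, R→Norris 252, S→Largo 33, T→Sutton 238. Service 584; fixed 2165; total 2749.
No other subset beats 1461.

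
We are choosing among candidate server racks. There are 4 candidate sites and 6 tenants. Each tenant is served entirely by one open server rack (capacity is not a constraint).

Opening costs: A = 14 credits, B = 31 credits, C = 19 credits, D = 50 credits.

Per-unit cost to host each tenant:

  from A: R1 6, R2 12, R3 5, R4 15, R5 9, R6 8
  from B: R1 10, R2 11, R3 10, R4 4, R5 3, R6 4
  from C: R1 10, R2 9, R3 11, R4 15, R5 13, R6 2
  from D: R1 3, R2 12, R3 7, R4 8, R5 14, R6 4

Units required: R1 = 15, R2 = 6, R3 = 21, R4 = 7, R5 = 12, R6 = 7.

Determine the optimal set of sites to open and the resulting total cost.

For any fixed open set, each tenant goes to its cheapest open site; total = fixed + service.
{A, B, C}: R1→A 6·15=90, R2→C 9·6=54, R3→A 5·21=105, R4→B 4·7=28, R5→B 3·12=36, R6→C 2·7=14. Service 327; fixed 64; total 391.
{A, B, C, D}: service 282 + fixed 114 = 396
{A, B}: service 353 + fixed 45 = 398
{A}: service 536 + fixed 14 = 550
No other subset beats 391.

Open A, B and C; minimum total cost 391.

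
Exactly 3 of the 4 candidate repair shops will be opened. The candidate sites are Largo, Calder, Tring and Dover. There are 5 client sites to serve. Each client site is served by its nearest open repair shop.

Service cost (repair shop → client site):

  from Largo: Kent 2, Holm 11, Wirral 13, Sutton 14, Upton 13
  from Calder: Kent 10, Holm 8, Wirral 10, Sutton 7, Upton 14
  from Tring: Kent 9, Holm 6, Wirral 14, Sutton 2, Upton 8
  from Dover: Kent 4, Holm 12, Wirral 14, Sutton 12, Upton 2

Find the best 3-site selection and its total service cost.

With exactly 3 open, each client site uses its cheapest among the chosen.
{Calder, Tring, Dover}: Kent→Dover 4, Holm→Tring 6, Wirral→Calder 10, Sutton→Tring 2, Upton→Dover 2. Service cost 24.
{Largo, Tring, Dover}: service cost 25
{Largo, Calder, Tring}: service cost 28
Among all 4 size-3 choices, {Calder, Tring, Dover} is lowest.

Choose Calder, Tring and Dover; total service cost 24.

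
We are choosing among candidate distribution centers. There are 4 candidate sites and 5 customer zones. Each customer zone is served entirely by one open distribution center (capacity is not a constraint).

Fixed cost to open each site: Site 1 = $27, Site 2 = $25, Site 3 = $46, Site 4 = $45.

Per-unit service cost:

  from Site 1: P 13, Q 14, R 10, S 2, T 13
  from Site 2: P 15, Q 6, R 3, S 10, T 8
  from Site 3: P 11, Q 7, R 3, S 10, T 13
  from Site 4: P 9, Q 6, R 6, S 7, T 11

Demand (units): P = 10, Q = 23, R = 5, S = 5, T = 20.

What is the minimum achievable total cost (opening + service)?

For any fixed open set, each customer zone goes to its cheapest open site; total = fixed + service.
{Site 1, Site 2}: P→Site 1 13·10=130, Q→Site 2 6·23=138, R→Site 2 3·5=15, S→Site 1 2·5=10, T→Site 2 8·20=160. Service 453; fixed 52; total 505.
{Site 2, Site 4}: service 438 + fixed 70 = 508
{Site 1, Site 2, Site 4}: service 413 + fixed 97 = 510
{Site 1, Site 2, Site 3, Site 4}: P→Site 4 9·10=90, Q→Site 2 6·23=138, R→Site 2 3·5=15, S→Site 1 2·5=10, T→Site 2 8·20=160. Service 413; fixed 143; total 556.
No other subset beats 505.

Minimum total cost: 505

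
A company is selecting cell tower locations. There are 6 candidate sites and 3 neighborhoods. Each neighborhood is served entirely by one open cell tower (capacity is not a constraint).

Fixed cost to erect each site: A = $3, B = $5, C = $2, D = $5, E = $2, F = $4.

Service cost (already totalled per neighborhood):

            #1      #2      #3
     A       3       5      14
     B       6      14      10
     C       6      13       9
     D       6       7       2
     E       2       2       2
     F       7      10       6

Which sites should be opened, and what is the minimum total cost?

Open E only; minimum total cost 8.

For any fixed open set, each neighborhood goes to its cheapest open site; total = fixed + service.
{E}: #1→E 2, #2→E 2, #3→E 2. Service 6; fixed 2; total 8.
{C, E}: service 6 + fixed 4 = 10
{A, E}: service 6 + fixed 5 = 11
{A, B, C, D, E, F}: service 6 + fixed 21 = 27
No other subset beats 8.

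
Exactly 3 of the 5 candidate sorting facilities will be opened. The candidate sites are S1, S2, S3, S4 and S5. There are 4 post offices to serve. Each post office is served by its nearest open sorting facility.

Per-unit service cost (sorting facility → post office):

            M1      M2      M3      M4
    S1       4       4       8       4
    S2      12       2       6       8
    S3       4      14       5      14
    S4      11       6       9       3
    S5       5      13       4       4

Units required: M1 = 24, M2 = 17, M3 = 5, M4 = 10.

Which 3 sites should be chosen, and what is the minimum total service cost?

With exactly 3 open, each post office uses its cheapest among the chosen.
{S2, S3, S4}: M1→S3 4·24=96, M2→S2 2·17=34, M3→S3 5·5=25, M4→S4 3·10=30. Service cost 185.
{S1, S2, S4}: service cost 190
{S1, S2, S5}: service cost 190
Among all 10 size-3 choices, {S2, S3, S4} is lowest.

Choose S2, S3 and S4; total service cost 185.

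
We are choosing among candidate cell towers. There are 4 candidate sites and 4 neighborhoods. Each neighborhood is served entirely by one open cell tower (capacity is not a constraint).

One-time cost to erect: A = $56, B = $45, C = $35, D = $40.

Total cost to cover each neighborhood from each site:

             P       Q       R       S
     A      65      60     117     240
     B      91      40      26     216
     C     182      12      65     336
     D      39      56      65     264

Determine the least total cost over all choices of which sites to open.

Minimum total cost: 406

For any fixed open set, each neighborhood goes to its cheapest open site; total = fixed + service.
{B, D}: P→D 39, Q→B 40, R→B 26, S→B 216. Service 321; fixed 85; total 406.
{B, C, D}: P→D 39, Q→C 12, R→B 26, S→B 216. Service 293; fixed 120; total 413.
{B}: P→B 91, Q→B 40, R→B 26, S→B 216. Service 373; fixed 45; total 418.
{A, B, C, D}: service 293 + fixed 176 = 469
(All 15 nonempty subsets were checked; B and D is lowest.)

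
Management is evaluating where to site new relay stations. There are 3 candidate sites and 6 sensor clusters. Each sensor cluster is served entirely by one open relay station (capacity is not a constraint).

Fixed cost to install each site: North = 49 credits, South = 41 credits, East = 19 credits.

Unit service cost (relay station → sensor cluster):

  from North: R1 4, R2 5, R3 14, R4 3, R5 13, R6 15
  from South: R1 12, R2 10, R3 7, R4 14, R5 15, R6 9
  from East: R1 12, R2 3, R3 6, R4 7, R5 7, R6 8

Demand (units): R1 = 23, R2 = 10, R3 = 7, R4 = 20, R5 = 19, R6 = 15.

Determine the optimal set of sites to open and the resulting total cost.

Open North and East; minimum total cost 545.

For any fixed open set, each sensor cluster goes to its cheapest open site; total = fixed + service.
{North, East}: R1→North 4·23=92, R2→East 3·10=30, R3→East 6·7=42, R4→North 3·20=60, R5→East 7·19=133, R6→East 8·15=120. Service 477; fixed 68; total 545.
{North, South, East}: service 477 + fixed 109 = 586
{North, South}: service 633 + fixed 90 = 723
{East}: service 741 + fixed 19 = 760
(All 7 nonempty subsets were checked; North and East is lowest.)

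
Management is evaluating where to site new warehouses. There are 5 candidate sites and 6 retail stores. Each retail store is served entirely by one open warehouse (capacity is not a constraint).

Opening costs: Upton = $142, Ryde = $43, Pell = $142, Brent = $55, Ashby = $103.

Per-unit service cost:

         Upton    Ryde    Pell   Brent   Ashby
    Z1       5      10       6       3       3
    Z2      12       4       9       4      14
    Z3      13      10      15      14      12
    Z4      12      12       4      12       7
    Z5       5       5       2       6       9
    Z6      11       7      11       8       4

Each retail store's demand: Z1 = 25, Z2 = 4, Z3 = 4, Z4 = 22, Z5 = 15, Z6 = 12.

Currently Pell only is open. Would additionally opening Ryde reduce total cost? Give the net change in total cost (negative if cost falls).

Current service cost with {Pell}: 496.
Adding Ryde: each retail store re-picks its cheapest; new service cost 408, saving 88.
Extra fixed cost: 43. Net change = 43 − 88 = -45.
(Totals: 638 → 593.)

Yes — net change −45 (cost falls by 45).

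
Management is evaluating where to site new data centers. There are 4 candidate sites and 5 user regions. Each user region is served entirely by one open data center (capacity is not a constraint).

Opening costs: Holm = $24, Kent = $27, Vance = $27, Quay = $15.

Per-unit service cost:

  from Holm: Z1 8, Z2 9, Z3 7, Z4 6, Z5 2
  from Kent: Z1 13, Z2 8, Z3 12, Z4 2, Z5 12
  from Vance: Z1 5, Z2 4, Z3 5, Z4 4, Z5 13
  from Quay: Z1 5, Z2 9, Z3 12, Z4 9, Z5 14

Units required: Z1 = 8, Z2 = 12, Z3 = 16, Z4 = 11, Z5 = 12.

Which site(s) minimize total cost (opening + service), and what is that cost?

For any fixed open set, each user region goes to its cheapest open site; total = fixed + service.
{Holm, Vance}: Z1→Vance 5·8=40, Z2→Vance 4·12=48, Z3→Vance 5·16=80, Z4→Vance 4·11=44, Z5→Holm 2·12=24. Service 236; fixed 51; total 287.
{Holm, Kent, Vance}: service 214 + fixed 78 = 292
{Holm, Vance, Quay}: Z1→Vance 5·8=40, Z2→Vance 4·12=48, Z3→Vance 5·16=80, Z4→Vance 4·11=44, Z5→Holm 2·12=24. Service 236; fixed 66; total 302.
{Holm, Kent, Vance, Quay}: service 214 + fixed 93 = 307
No other subset beats 287.

Open Holm and Vance; minimum total cost 287.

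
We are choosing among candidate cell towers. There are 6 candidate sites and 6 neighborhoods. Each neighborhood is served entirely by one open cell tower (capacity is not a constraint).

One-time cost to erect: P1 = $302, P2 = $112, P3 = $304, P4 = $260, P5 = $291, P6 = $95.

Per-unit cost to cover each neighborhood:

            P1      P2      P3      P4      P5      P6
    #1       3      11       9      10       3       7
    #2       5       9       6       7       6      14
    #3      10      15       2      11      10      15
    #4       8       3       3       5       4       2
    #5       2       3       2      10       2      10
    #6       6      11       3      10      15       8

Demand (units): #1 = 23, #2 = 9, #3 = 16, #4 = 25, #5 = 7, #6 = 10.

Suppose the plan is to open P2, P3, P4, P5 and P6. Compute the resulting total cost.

Each neighborhood is assigned to its cheapest site among the open ones.
{P2, P3, P4, P5, P6}: #1→P5 3·23=69, #2→P3 6·9=54, #3→P3 2·16=32, #4→P6 2·25=50, #5→P3 2·7=14, #6→P3 3·10=30. Service 249; fixed 1062; total 1311.

Total cost: 1311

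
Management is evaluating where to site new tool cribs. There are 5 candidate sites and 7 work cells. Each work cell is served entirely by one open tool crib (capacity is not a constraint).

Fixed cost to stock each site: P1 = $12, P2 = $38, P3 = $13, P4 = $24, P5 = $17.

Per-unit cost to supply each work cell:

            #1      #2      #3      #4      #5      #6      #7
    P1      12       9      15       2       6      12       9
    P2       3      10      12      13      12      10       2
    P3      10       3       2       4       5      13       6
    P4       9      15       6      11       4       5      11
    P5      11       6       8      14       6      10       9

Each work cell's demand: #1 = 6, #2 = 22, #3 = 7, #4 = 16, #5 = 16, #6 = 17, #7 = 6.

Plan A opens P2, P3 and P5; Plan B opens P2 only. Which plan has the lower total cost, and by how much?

Plan A is cheaper by 450.

Plan A: {P2, P3, P5}: #1→P2 3·6=18, #2→P3 3·22=66, #3→P3 2·7=14, #4→P3 4·16=64, #5→P3 5·16=80, #6→P2 10·17=170, #7→P2 2·6=12. Service 424; fixed 68; total 492.
Plan B: {P2}: #1→P2 3·6=18, #2→P2 10·22=220, #3→P2 12·7=84, #4→P2 13·16=208, #5→P2 12·16=192, #6→P2 10·17=170, #7→P2 2·6=12. Service 904; fixed 38; total 942.
Difference: |492 − 942| = 450.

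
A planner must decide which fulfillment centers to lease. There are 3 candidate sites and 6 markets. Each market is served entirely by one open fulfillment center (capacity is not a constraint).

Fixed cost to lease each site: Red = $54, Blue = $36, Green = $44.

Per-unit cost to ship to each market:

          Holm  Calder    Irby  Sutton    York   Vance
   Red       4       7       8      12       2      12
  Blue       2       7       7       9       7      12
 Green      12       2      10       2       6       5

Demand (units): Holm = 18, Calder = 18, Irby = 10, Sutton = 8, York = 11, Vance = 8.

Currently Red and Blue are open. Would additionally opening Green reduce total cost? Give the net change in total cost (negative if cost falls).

Yes — net change −158 (cost falls by 158).

Current service cost with {Red, Blue}: 422.
Adding Green: each market re-picks its cheapest; new service cost 220, saving 202.
Extra fixed cost: 44. Net change = 44 − 202 = -158.
(Totals: 512 → 354.)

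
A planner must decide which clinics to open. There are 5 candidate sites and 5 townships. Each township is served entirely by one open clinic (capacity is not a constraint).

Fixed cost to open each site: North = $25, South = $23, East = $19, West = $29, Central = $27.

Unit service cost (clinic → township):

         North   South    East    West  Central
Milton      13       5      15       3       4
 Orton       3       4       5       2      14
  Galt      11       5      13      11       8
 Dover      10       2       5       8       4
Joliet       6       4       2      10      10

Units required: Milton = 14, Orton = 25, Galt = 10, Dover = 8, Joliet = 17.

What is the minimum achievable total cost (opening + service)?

Minimum total cost: 263

For any fixed open set, each township goes to its cheapest open site; total = fixed + service.
{South, East, West}: Milton→West 3·14=42, Orton→West 2·25=50, Galt→South 5·10=50, Dover→South 2·8=16, Joliet→East 2·17=34. Service 192; fixed 71; total 263.
{South, West}: service 226 + fixed 52 = 278
{North, South, East, West}: service 192 + fixed 96 = 288
{North, South, East, West, Central}: service 192 + fixed 123 = 315
No other subset beats 263.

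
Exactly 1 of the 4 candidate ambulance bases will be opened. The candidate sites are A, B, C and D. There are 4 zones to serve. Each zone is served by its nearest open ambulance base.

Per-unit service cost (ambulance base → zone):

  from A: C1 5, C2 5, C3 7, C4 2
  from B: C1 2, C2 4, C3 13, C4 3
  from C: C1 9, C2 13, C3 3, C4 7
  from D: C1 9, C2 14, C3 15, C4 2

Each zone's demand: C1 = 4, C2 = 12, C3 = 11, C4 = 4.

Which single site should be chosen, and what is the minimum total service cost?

With exactly 1 open, each zone uses its cheapest among the chosen.
{A}: C1→A 5·4=20, C2→A 5·12=60, C3→A 7·11=77, C4→A 2·4=8. Service cost 165.
{B}: service cost 211
{C}: service cost 253
Among all 4 size-1 choices, {A} is lowest.

Choose A only; total service cost 165.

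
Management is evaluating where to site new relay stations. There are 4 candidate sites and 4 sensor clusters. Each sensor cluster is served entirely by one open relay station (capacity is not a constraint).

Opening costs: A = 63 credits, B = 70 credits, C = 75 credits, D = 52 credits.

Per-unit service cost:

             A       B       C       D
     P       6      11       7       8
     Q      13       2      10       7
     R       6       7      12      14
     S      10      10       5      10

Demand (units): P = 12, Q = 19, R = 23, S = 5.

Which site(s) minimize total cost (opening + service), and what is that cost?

Open A and B; minimum total cost 431.

For any fixed open set, each sensor cluster goes to its cheapest open site; total = fixed + service.
{A, B}: P→A 6·12=72, Q→B 2·19=38, R→A 6·23=138, S→A 10·5=50. Service 298; fixed 133; total 431.
{B}: P→B 11·12=132, Q→B 2·19=38, R→B 7·23=161, S→B 10·5=50. Service 381; fixed 70; total 451.
{B, C}: service 308 + fixed 145 = 453
{A, B, C, D}: service 273 + fixed 260 = 533
No other subset beats 431.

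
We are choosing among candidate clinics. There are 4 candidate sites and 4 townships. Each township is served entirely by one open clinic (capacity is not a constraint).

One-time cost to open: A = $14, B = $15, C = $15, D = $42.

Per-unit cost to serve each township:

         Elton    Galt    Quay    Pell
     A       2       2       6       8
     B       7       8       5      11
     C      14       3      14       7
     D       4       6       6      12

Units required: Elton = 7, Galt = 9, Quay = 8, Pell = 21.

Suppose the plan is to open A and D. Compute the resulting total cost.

Total cost: 304

Each township is assigned to its cheapest site among the open ones.
{A, D}: Elton→A 2·7=14, Galt→A 2·9=18, Quay→A 6·8=48, Pell→A 8·21=168. Service 248; fixed 56; total 304.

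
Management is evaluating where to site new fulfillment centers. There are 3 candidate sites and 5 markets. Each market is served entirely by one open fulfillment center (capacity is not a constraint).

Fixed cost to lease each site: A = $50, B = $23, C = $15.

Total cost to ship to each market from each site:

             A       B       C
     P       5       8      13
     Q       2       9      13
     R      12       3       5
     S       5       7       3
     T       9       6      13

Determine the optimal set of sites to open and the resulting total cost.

For any fixed open set, each market goes to its cheapest open site; total = fixed + service.
{B}: P→B 8, Q→B 9, R→B 3, S→B 7, T→B 6. Service 33; fixed 23; total 56.
{C}: service 47 + fixed 15 = 62
{B, C}: service 29 + fixed 38 = 67
{A, B, C}: P→A 5, Q→A 2, R→B 3, S→C 3, T→B 6. Service 19; fixed 88; total 107.
No other subset beats 56.

Open B only; minimum total cost 56.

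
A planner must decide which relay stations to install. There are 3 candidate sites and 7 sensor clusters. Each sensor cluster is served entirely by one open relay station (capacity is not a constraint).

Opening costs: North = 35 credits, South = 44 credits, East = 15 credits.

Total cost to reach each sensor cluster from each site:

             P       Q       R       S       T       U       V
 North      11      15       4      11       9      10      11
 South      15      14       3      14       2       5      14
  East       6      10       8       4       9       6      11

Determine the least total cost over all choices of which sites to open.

For any fixed open set, each sensor cluster goes to its cheapest open site; total = fixed + service.
{East}: P→East 6, Q→East 10, R→East 8, S→East 4, T→East 9, U→East 6, V→East 11. Service 54; fixed 15; total 69.
{North, East}: P→East 6, Q→East 10, R→North 4, S→East 4, T→North 9, U→East 6, V→North 11. Service 50; fixed 50; total 100.
{South, East}: service 41 + fixed 59 = 100
{North, South, East}: service 41 + fixed 94 = 135
No other subset beats 69.

Minimum total cost: 69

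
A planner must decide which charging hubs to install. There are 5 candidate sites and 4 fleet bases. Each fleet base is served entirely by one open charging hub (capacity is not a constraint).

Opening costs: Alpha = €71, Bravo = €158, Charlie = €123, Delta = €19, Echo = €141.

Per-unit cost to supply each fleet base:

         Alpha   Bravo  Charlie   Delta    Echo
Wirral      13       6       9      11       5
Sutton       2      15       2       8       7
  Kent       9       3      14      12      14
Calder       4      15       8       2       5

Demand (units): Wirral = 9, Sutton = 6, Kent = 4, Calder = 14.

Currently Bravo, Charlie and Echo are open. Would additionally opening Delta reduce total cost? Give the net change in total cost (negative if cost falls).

Yes — net change −23 (cost falls by 23).

Current service cost with {Bravo, Charlie, Echo}: 139.
Adding Delta: each fleet base re-picks its cheapest; new service cost 97, saving 42.
Extra fixed cost: 19. Net change = 19 − 42 = -23.
(Totals: 561 → 538.)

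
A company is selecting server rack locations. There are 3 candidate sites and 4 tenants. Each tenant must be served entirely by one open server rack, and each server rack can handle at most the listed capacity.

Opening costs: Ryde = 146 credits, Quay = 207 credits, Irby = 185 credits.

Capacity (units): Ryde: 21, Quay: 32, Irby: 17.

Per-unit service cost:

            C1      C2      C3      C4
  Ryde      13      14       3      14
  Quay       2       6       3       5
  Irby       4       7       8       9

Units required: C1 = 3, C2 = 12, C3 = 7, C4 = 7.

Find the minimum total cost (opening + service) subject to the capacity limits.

Open {Quay}: C1→Quay 2·3=6, C2→Quay 6·12=72, C3→Quay 3·7=21, C4→Quay 5·7=35.
Loads: Quay carries 29/32. Service 134; fixed 207; total 341.
Next best feasible plan costs 487.

Minimum total cost: 341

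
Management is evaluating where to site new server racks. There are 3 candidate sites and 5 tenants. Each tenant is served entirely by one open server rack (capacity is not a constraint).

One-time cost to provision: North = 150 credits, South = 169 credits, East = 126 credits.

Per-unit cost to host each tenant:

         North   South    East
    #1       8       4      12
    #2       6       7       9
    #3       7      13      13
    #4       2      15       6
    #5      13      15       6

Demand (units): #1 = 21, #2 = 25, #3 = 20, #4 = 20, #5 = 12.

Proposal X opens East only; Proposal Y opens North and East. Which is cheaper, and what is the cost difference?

Proposal X: {East}: #1→East 12·21=252, #2→East 9·25=225, #3→East 13·20=260, #4→East 6·20=120, #5→East 6·12=72. Service 929; fixed 126; total 1055.
Proposal Y: {North, East}: #1→North 8·21=168, #2→North 6·25=150, #3→North 7·20=140, #4→North 2·20=40, #5→East 6·12=72. Service 570; fixed 276; total 846.
Difference: |1055 − 846| = 209.

Proposal Y is cheaper by 209.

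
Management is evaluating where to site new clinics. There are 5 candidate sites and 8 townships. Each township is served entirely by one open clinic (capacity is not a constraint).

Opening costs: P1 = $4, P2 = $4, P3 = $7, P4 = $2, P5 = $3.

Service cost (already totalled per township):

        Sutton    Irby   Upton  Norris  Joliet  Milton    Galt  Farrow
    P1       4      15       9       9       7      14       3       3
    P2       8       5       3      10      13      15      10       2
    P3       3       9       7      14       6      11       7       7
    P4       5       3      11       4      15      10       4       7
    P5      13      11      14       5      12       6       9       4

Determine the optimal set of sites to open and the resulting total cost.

For any fixed open set, each township goes to its cheapest open site; total = fixed + service.
{P1, P2, P4, P5}: Sutton→P1 4, Irby→P4 3, Upton→P2 3, Norris→P4 4, Joliet→P1 7, Milton→P5 6, Galt→P1 3, Farrow→P2 2. Service 32; fixed 13; total 45.
{P1, P2, P4}: Sutton→P1 4, Irby→P4 3, Upton→P2 3, Norris→P4 4, Joliet→P1 7, Milton→P4 10, Galt→P1 3, Farrow→P2 2. Service 36; fixed 10; total 46.
{P1, P2, P5}: Sutton→P1 4, Irby→P2 5, Upton→P2 3, Norris→P5 5, Joliet→P1 7, Milton→P5 6, Galt→P1 3, Farrow→P2 2. Service 35; fixed 11; total 46.
{P1, P2, P3, P4, P5}: Sutton→P3 3, Irby→P4 3, Upton→P2 3, Norris→P4 4, Joliet→P3 6, Milton→P5 6, Galt→P1 3, Farrow→P2 2. Service 30; fixed 20; total 50.
No other subset beats 45.

Open P1, P2, P4 and P5; minimum total cost 45.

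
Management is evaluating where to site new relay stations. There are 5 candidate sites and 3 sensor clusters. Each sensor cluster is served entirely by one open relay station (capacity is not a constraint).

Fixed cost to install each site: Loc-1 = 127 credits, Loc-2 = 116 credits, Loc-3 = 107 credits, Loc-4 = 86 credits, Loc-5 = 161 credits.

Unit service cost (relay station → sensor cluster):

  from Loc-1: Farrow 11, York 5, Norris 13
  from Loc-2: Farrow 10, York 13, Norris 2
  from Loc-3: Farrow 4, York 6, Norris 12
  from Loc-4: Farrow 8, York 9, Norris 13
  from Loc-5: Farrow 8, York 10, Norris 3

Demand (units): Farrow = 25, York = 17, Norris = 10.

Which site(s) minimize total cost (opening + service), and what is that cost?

For any fixed open set, each sensor cluster goes to its cheapest open site; total = fixed + service.
{Loc-3}: Farrow→Loc-3 4·25=100, York→Loc-3 6·17=102, Norris→Loc-3 12·10=120. Service 322; fixed 107; total 429.
{Loc-2, Loc-3}: Farrow→Loc-3 4·25=100, York→Loc-3 6·17=102, Norris→Loc-2 2·10=20. Service 222; fixed 223; total 445.
{Loc-3, Loc-5}: service 232 + fixed 268 = 500
{Loc-1, Loc-2, Loc-3, Loc-4, Loc-5}: service 205 + fixed 597 = 802
No other subset beats 429.

Open Loc-3 only; minimum total cost 429.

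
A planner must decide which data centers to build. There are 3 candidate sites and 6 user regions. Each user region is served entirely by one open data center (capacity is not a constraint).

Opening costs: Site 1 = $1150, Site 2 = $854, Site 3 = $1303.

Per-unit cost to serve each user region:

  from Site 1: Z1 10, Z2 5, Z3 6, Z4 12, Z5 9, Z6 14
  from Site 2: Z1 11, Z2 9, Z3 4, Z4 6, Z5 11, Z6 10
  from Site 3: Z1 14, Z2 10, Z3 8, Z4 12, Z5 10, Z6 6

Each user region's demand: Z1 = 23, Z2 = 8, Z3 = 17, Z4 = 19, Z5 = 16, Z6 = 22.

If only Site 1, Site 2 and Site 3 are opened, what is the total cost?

Each user region is assigned to its cheapest site among the open ones.
{Site 1, Site 2, Site 3}: Z1→Site 1 10·23=230, Z2→Site 1 5·8=40, Z3→Site 2 4·17=68, Z4→Site 2 6·19=114, Z5→Site 1 9·16=144, Z6→Site 3 6·22=132. Service 728; fixed 3307; total 4035.

Total cost: 4035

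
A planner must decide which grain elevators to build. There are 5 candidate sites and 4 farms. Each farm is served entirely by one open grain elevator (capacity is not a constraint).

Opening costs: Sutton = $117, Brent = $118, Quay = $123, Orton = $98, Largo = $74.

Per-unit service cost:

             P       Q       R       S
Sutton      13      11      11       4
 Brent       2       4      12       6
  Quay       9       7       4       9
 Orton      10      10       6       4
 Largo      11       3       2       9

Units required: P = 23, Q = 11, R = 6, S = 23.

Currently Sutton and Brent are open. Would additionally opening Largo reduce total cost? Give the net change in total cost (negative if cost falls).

No — net change +9 (cost rises by 9).

Current service cost with {Sutton, Brent}: 248.
Adding Largo: each farm re-picks its cheapest; new service cost 183, saving 65.
Extra fixed cost: 74. Net change = 74 − 65 = 9.
(Totals: 483 → 492.)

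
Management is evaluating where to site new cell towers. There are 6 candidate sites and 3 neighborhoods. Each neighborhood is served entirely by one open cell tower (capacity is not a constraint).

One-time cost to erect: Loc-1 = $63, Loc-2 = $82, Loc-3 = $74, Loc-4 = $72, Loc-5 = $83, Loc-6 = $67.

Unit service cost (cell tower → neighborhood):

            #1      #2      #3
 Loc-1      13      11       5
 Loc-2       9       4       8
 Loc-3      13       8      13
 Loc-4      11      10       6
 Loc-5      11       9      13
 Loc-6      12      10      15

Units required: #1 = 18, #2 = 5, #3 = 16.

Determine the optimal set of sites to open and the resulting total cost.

Open Loc-2 only; minimum total cost 392.

For any fixed open set, each neighborhood goes to its cheapest open site; total = fixed + service.
{Loc-2}: #1→Loc-2 9·18=162, #2→Loc-2 4·5=20, #3→Loc-2 8·16=128. Service 310; fixed 82; total 392.
{Loc-1, Loc-2}: service 262 + fixed 145 = 407
{Loc-4}: service 344 + fixed 72 = 416
{Loc-1, Loc-2, Loc-3, Loc-4, Loc-5, Loc-6}: #1→Loc-2 9·18=162, #2→Loc-2 4·5=20, #3→Loc-1 5·16=80. Service 262; fixed 441; total 703.
No other subset beats 392.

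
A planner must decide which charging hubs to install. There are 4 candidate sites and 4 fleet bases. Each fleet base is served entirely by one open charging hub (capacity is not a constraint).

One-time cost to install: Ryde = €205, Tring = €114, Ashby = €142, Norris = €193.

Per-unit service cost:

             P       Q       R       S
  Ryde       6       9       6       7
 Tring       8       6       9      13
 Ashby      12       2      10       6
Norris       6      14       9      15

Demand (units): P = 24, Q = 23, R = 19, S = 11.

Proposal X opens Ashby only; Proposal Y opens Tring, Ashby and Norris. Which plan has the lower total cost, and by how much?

Proposal X is cheaper by 144.

Proposal X: {Ashby}: P→Ashby 12·24=288, Q→Ashby 2·23=46, R→Ashby 10·19=190, S→Ashby 6·11=66. Service 590; fixed 142; total 732.
Proposal Y: {Tring, Ashby, Norris}: P→Norris 6·24=144, Q→Ashby 2·23=46, R→Tring 9·19=171, S→Ashby 6·11=66. Service 427; fixed 449; total 876.
Difference: |732 − 876| = 144.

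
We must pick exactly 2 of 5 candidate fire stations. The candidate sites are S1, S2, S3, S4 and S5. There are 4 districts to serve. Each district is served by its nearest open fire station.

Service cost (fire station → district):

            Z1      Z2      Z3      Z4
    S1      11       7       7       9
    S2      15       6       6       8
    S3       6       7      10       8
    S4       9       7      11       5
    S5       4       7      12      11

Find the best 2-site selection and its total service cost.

Choose S2 and S5; total service cost 24.

With exactly 2 open, each district uses its cheapest among the chosen.
{S2, S5}: Z1→S5 4, Z2→S2 6, Z3→S2 6, Z4→S2 8. Service cost 24.
{S2, S3}: service cost 26
{S2, S4}: service cost 26
Among all 10 size-2 choices, {S2, S5} is lowest.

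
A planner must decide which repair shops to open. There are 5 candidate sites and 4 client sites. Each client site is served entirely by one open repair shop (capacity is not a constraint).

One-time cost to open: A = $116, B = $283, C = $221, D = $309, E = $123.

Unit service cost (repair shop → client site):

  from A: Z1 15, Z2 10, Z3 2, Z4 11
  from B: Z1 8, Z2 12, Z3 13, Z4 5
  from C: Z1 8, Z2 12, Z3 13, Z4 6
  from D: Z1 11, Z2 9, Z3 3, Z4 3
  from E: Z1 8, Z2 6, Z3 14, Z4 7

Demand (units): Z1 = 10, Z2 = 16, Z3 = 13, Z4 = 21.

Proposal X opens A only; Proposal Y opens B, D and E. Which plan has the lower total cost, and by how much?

Proposal X: {A}: Z1→A 15·10=150, Z2→A 10·16=160, Z3→A 2·13=26, Z4→A 11·21=231. Service 567; fixed 116; total 683.
Proposal Y: {B, D, E}: Z1→B 8·10=80, Z2→E 6·16=96, Z3→D 3·13=39, Z4→D 3·21=63. Service 278; fixed 715; total 993.
Difference: |683 − 993| = 310.

Proposal X is cheaper by 310.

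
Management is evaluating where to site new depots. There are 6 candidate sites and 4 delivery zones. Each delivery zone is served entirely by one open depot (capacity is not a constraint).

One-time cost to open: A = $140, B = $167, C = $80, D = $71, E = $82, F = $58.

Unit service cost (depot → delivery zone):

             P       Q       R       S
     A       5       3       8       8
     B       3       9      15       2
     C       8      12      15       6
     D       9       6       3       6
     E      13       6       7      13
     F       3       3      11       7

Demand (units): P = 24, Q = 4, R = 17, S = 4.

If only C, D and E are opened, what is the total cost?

Total cost: 524

Each delivery zone is assigned to its cheapest site among the open ones.
{C, D, E}: P→C 8·24=192, Q→D 6·4=24, R→D 3·17=51, S→C 6·4=24. Service 291; fixed 233; total 524.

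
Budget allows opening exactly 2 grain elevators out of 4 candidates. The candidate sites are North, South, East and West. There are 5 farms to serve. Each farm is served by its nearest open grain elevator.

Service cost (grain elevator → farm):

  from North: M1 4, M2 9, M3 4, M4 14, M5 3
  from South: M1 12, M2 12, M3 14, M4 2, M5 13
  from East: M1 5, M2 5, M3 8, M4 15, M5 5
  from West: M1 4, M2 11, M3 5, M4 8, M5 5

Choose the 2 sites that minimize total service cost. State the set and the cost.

Choose North and South; total service cost 22.

With exactly 2 open, each farm uses its cheapest among the chosen.
{North, South}: M1→North 4, M2→North 9, M3→North 4, M4→South 2, M5→North 3. Service cost 22.
{South, East}: service cost 25
{South, West}: service cost 27
Among all 6 size-2 choices, {North, South} is lowest.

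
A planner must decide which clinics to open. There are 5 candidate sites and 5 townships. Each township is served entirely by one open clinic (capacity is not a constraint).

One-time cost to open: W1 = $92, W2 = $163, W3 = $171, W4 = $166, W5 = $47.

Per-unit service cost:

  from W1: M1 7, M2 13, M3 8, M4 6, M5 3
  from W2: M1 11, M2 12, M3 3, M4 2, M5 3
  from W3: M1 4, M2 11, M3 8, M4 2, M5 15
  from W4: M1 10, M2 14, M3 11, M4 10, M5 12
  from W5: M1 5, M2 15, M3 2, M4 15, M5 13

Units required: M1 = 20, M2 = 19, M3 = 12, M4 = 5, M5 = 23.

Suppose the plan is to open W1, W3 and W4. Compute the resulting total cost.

Each township is assigned to its cheapest site among the open ones.
{W1, W3, W4}: M1→W3 4·20=80, M2→W3 11·19=209, M3→W1 8·12=96, M4→W3 2·5=10, M5→W1 3·23=69. Service 464; fixed 429; total 893.

Total cost: 893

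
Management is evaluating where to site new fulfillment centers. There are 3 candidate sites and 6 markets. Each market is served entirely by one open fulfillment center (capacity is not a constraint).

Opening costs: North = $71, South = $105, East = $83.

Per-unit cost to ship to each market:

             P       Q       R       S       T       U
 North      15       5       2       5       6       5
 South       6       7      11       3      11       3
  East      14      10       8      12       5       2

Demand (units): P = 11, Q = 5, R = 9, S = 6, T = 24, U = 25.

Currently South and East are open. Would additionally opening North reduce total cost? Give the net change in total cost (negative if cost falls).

Current service cost with {South, East}: 361.
Adding North: each market re-picks its cheapest; new service cost 297, saving 64.
Extra fixed cost: 71. Net change = 71 − 64 = 7.
(Totals: 549 → 556.)

No — net change +7 (cost rises by 7).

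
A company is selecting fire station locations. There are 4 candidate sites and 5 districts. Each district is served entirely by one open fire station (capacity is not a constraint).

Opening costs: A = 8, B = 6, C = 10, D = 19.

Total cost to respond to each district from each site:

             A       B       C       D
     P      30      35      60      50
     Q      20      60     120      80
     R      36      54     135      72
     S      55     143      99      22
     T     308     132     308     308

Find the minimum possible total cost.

Minimum total cost: 273

For any fixed open set, each district goes to its cheapest open site; total = fixed + service.
{A, B, D}: P→A 30, Q→A 20, R→A 36, S→D 22, T→B 132. Service 240; fixed 33; total 273.
{A, B, C, D}: P→A 30, Q→A 20, R→A 36, S→D 22, T→B 132. Service 240; fixed 43; total 283.
{A, B}: service 273 + fixed 14 = 287
{B}: service 424 + fixed 6 = 430
No other subset beats 273.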